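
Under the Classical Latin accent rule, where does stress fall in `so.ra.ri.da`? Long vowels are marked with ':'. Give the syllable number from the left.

2

Classical Latin: stress the penult if heavy (long vowel or closed), else the antepenult.
Weights: 2 ra L, 3 ri L, 4 da L.
The penult (syllable 3, ri) is light, so stress falls on the antepenult (syllable 2, ra).
Stress on syllable 2: so.ˈra.ri.da.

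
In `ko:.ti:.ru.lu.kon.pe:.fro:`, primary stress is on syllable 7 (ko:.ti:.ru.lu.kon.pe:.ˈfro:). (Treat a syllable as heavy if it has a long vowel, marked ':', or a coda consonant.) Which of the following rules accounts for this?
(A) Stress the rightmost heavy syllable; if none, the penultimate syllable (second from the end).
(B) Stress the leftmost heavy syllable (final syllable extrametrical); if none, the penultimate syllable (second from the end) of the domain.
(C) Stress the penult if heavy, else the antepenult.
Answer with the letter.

A

Rule A → syllable 7 ✓.
Rule B → syllable 1 (observed: 7).
Rule C → syllable 6 (observed: 7).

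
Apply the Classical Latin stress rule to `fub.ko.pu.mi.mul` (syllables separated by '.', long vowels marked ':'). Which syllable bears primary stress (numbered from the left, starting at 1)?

Classical Latin: stress the penult if heavy (long vowel or closed), else the antepenult.
Weights: 3 pu L, 4 mi L, 5 mul H.
The penult (syllable 4, mi) is light, so stress falls on the antepenult (syllable 3, pu).
Stress on syllable 3: fub.ko.ˈpu.mi.mul.

3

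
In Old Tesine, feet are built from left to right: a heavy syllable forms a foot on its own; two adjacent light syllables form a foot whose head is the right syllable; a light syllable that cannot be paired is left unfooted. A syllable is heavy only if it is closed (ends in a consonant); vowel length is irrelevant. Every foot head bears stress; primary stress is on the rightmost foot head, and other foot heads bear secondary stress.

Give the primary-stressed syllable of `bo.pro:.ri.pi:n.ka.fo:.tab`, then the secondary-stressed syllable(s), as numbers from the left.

Weights: 1 bo L, 2 pro: L, 3 ri L, 4 pi:n H, 5 ka L, 6 fo: L, 7 tab H.
Parse left to right (heavy = foot alone; LL = one foot; stranded L unfooted): (bo.ˈpro:) ri (ˈpi:n) (ka.ˈfo:) (ˈtab).
Foot heads: 2, 4, 6, 7.
Primary stress on the rightmost head = syllable 7.
Secondary stress on 2, 4, 6: bo.ˌpro:.ri.ˌpi:n.ka.ˌfo:.ˈtab.

primary 7, secondary 2, 4, 6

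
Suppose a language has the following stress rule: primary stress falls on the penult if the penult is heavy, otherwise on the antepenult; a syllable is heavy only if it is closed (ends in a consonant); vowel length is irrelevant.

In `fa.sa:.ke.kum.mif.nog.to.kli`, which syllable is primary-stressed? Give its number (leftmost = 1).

Weights: 6 nog H, 7 to L, 8 kli L.
The penult (syllable 7, to) is light, so stress falls on the antepenult (syllable 6, nog).
Primary stress: syllable 6 → fa.sa:.ke.kum.mif.ˈnog.to.kli.

6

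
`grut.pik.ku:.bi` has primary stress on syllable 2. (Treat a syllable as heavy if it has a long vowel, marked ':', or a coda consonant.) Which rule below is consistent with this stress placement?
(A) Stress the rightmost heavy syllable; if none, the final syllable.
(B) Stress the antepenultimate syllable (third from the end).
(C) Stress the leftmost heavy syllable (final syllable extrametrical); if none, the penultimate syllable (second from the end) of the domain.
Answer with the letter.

B

Rule A → syllable 3 (observed: 2).
Rule B → syllable 2 ✓.
Rule C → syllable 1 (observed: 2).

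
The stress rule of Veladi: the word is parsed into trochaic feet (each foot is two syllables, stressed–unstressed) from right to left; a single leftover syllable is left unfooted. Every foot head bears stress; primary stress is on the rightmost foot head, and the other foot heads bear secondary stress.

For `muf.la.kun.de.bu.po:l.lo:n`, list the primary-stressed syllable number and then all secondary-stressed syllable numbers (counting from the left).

primary 6, secondary 2, 4

Parse right to left into trochaic (ˈσσ) feet: muf (ˈla.kun) (ˈde.bu) (ˈpo:l.lo:n). Syllable 1 is left unfooted.
Foot heads (stressed positions): 2, 4, 6.
End Rule Rightmost: primary stress on the rightmost head = syllable 6.
Secondary stress on 2, 4: muf.ˌla.kun.ˌde.bu.ˈpo:l.lo:n.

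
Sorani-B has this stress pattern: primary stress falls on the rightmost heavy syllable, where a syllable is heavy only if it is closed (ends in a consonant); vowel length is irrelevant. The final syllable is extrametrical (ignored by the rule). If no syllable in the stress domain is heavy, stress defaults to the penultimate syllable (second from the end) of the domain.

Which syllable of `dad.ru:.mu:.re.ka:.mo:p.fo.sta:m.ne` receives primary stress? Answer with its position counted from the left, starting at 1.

The final syllable (9, ne) is extrametrical; the stress domain is syllables 1–8.
Weights: 1 dad H, 2 ru: L, 3 mu: L, 4 re L, 5 ka: L, 6 mo:p H, 7 fo L, 8 sta:m H.
Heavy syllables in the domain: 1, 6, 8. The rightmost is syllable 8 (sta:m).
Primary stress: syllable 8 → dad.ru:.mu:.re.ka:.mo:p.fo.ˈsta:m.ne.

8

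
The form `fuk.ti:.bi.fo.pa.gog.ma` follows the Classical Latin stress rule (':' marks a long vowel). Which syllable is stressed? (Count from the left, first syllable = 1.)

Classical Latin: stress the penult if heavy (long vowel or closed), else the antepenult.
Weights: 5 pa L, 6 gog H, 7 ma L.
The penult (syllable 6, gog) is heavy, so it takes stress.
Stress on syllable 6: fuk.ti:.bi.fo.pa.ˈgog.ma.

6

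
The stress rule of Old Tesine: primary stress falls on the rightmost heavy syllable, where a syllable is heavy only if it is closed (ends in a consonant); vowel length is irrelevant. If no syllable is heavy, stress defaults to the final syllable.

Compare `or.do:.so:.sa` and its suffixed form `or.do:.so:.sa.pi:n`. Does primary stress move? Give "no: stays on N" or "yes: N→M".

yes: 1→5

Base `or.do:.so:.sa` (4 syllables):
  Weights: 1 or H, 2 do: L, 3 so: L, 4 sa L.
  Heavy syllables in the domain: 1. The rightmost is syllable 1 (or).
  → primary stress on syllable 1.
Suffixed `or.do:.so:.sa.pi:n` (5 syllables):
  Weights: 1 or H, 2 do: L, 3 so: L, 4 sa L, 5 pi:n H.
  Heavy syllables in the domain: 1, 5. The rightmost is syllable 5 (pi:n).
  → primary stress on syllable 5.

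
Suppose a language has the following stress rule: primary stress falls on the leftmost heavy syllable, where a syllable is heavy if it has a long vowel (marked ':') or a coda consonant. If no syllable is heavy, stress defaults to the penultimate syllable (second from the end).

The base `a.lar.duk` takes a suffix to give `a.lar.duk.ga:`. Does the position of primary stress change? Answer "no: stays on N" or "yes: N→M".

no: stays on 2

Base `a.lar.duk` (3 syllables):
  Weights: 1 a L, 2 lar H, 3 duk H.
  Heavy syllables in the domain: 2, 3. The leftmost is syllable 2 (lar).
  → primary stress on syllable 2.
Suffixed `a.lar.duk.ga:` (4 syllables):
  Weights: 1 a L, 2 lar H, 3 duk H, 4 ga: H.
  Heavy syllables in the domain: 2, 3, 4. The leftmost is syllable 2 (lar).
  → primary stress on syllable 2.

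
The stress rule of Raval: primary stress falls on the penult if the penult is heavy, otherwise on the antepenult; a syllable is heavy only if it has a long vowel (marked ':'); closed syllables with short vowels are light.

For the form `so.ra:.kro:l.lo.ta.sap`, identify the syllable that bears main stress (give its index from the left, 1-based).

Weights: 4 lo L, 5 ta L, 6 sap L.
The penult (syllable 5, ta) is light, so stress falls on the antepenult (syllable 4, lo).
Primary stress: syllable 4 → so.ra:.kro:l.ˈlo.ta.sap.

4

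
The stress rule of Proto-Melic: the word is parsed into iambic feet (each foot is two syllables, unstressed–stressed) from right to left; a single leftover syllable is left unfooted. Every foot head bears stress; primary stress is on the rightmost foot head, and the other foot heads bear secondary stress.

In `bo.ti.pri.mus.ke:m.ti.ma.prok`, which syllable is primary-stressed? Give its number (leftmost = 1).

8

Parse right to left into iambic (σˈσ) feet: (bo.ˈti) (pri.ˈmus) (ke:m.ˈti) (ma.ˈprok).
Foot heads (stressed positions): 2, 4, 6, 8.
End Rule Rightmost: primary stress on the rightmost head = syllable 8.
Primary stress: syllable 8 → bo.ti.pri.mus.ke:m.ti.ma.ˈprok.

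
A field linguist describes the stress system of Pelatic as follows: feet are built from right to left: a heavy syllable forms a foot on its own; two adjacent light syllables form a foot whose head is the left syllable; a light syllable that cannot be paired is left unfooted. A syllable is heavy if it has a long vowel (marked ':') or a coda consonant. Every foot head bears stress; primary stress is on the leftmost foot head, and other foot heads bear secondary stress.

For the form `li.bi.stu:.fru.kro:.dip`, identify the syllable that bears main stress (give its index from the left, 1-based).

1

Weights: 1 li L, 2 bi L, 3 stu: H, 4 fru L, 5 kro: H, 6 dip H.
Parse right to left (heavy = foot alone; LL = one foot; stranded L unfooted): (ˈli.bi) (ˈstu:) fru (ˈkro:) (ˈdip).
Foot heads: 1, 3, 5, 6.
Primary stress on the leftmost head = syllable 1.
Primary stress: syllable 1 → ˈli.bi.stu:.fru.kro:.dip.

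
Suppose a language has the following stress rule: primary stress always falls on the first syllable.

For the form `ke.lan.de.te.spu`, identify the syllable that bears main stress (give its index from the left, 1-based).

1

The word has 5 syllables; the first syllable is syllable 1 (ke).
Primary stress: syllable 1 → ˈke.lan.de.te.spu.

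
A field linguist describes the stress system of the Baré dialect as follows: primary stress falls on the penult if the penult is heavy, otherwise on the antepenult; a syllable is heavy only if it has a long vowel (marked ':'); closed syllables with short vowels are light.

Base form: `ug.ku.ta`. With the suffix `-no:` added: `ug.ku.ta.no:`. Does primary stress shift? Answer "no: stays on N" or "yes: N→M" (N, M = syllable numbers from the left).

yes: 1→2

Base `ug.ku.ta` (3 syllables):
  Weights: 1 ug L, 2 ku L, 3 ta L.
  The penult (syllable 2, ku) is light, so stress falls on the antepenult (syllable 1, ug).
  → primary stress on syllable 1.
Suffixed `ug.ku.ta.no:` (4 syllables):
  Weights: 2 ku L, 3 ta L, 4 no: H.
  The penult (syllable 3, ta) is light, so stress falls on the antepenult (syllable 2, ku).
  → primary stress on syllable 2.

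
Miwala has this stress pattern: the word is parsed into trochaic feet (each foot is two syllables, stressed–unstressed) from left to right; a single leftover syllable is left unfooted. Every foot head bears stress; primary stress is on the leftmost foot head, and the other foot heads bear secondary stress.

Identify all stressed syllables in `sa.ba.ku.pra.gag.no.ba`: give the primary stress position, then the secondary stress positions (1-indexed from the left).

primary 1, secondary 3, 5

Parse left to right into trochaic (ˈσσ) feet: (ˈsa.ba) (ˈku.pra) (ˈgag.no) ba. Syllable 7 is left unfooted.
Foot heads (stressed positions): 1, 3, 5.
End Rule Leftmost: primary stress on the leftmost head = syllable 1.
Secondary stress on 3, 5: ˈsa.ba.ˌku.pra.ˌgag.no.ba.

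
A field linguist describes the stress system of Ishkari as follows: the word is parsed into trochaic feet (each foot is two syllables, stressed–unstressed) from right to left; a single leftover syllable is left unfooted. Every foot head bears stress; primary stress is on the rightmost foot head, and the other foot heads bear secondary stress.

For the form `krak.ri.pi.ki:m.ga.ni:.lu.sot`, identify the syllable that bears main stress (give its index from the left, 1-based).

Parse right to left into trochaic (ˈσσ) feet: (ˈkrak.ri) (ˈpi.ki:m) (ˈga.ni:) (ˈlu.sot).
Foot heads (stressed positions): 1, 3, 5, 7.
End Rule Rightmost: primary stress on the rightmost head = syllable 7.
Primary stress: syllable 7 → krak.ri.pi.ki:m.ga.ni:.ˈlu.sot.

7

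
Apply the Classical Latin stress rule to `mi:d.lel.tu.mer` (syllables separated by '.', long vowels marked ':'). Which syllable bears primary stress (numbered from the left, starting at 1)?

2

Classical Latin: stress the penult if heavy (long vowel or closed), else the antepenult.
Weights: 2 lel H, 3 tu L, 4 mer H.
The penult (syllable 3, tu) is light, so stress falls on the antepenult (syllable 2, lel).
Stress on syllable 2: mi:d.ˈlel.tu.mer.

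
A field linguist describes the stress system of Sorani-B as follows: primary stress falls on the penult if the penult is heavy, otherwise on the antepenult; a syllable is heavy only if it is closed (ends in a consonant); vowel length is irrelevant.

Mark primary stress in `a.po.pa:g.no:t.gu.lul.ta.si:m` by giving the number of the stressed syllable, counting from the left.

6

Weights: 6 lul H, 7 ta L, 8 si:m H.
The penult (syllable 7, ta) is light, so stress falls on the antepenult (syllable 6, lul).
Primary stress: syllable 6 → a.po.pa:g.no:t.gu.ˈlul.ta.si:m.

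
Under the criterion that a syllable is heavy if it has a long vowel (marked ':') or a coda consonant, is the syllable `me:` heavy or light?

heavy

`me:`: long vowel, open (no coda). Long vowel → heavy.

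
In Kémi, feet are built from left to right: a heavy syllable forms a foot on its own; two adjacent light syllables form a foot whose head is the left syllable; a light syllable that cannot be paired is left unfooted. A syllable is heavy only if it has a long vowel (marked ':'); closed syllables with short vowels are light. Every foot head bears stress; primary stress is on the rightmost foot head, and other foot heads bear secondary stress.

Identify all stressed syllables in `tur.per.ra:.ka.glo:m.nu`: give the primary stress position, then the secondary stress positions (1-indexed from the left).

primary 5, secondary 1, 3

Weights: 1 tur L, 2 per L, 3 ra: H, 4 ka L, 5 glo:m H, 6 nu L.
Parse left to right (heavy = foot alone; LL = one foot; stranded L unfooted): (ˈtur.per) (ˈra:) ka (ˈglo:m) nu.
Foot heads: 1, 3, 5.
Primary stress on the rightmost head = syllable 5.
Secondary stress on 1, 3: ˌtur.per.ˌra:.ka.ˈglo:m.nu.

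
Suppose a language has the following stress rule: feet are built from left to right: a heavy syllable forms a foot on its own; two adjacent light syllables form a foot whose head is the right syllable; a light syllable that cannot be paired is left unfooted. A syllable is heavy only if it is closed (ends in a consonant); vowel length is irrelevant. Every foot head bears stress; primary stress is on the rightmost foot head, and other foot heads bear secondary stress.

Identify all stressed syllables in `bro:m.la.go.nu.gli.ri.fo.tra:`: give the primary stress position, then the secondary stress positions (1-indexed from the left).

Weights: 1 bro:m H, 2 la L, 3 go L, 4 nu L, 5 gli L, 6 ri L, 7 fo L, 8 tra: L.
Parse left to right (heavy = foot alone; LL = one foot; stranded L unfooted): (ˈbro:m) (la.ˈgo) (nu.ˈgli) (ri.ˈfo) tra:.
Foot heads: 1, 3, 5, 7.
Primary stress on the rightmost head = syllable 7.
Secondary stress on 1, 3, 5: ˌbro:m.la.ˌgo.nu.ˌgli.ri.ˈfo.tra:.

primary 7, secondary 1, 3, 5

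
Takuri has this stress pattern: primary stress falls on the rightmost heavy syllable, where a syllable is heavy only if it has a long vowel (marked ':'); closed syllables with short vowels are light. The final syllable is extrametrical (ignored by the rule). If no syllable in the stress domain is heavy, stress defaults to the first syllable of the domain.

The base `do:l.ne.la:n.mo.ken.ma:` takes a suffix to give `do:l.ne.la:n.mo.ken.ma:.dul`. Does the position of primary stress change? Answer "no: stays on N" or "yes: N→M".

yes: 3→6

Base `do:l.ne.la:n.mo.ken.ma:` (6 syllables):
  The final syllable (6, ma:) is extrametrical; the stress domain is syllables 1–5.
  Weights: 1 do:l H, 2 ne L, 3 la:n H, 4 mo L, 5 ken L.
  Heavy syllables in the domain: 1, 3. The rightmost is syllable 3 (la:n).
  → primary stress on syllable 3.
Suffixed `do:l.ne.la:n.mo.ken.ma:.dul` (7 syllables):
  The final syllable (7, dul) is extrametrical; the stress domain is syllables 1–6.
  Weights: 1 do:l H, 2 ne L, 3 la:n H, 4 mo L, 5 ken L, 6 ma: H.
  Heavy syllables in the domain: 1, 3, 6. The rightmost is syllable 6 (ma:).
  → primary stress on syllable 6.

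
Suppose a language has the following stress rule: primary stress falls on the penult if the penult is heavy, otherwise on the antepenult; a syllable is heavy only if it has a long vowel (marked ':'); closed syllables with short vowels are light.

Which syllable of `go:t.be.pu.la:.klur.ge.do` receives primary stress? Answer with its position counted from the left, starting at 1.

5

Weights: 5 klur L, 6 ge L, 7 do L.
The penult (syllable 6, ge) is light, so stress falls on the antepenult (syllable 5, klur).
Primary stress: syllable 5 → go:t.be.pu.la:.ˈklur.ge.do.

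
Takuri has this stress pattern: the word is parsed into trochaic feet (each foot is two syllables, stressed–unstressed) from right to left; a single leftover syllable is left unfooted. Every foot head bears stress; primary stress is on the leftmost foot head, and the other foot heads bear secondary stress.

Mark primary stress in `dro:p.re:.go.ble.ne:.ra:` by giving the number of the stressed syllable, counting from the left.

1

Parse right to left into trochaic (ˈσσ) feet: (ˈdro:p.re:) (ˈgo.ble) (ˈne:.ra:).
Foot heads (stressed positions): 1, 3, 5.
End Rule Leftmost: primary stress on the leftmost head = syllable 1.
Primary stress: syllable 1 → ˈdro:p.re:.go.ble.ne:.ra:.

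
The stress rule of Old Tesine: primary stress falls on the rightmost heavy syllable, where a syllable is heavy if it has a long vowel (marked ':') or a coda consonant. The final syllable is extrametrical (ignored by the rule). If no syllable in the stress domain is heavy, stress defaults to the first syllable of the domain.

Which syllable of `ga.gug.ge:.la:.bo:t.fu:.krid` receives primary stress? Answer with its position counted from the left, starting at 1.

The final syllable (7, krid) is extrametrical; the stress domain is syllables 1–6.
Weights: 1 ga L, 2 gug H, 3 ge: H, 4 la: H, 5 bo:t H, 6 fu: H.
Heavy syllables in the domain: 2, 3, 4, 5, 6. The rightmost is syllable 6 (fu:).
Primary stress: syllable 6 → ga.gug.ge:.la:.bo:t.ˈfu:.krid.

6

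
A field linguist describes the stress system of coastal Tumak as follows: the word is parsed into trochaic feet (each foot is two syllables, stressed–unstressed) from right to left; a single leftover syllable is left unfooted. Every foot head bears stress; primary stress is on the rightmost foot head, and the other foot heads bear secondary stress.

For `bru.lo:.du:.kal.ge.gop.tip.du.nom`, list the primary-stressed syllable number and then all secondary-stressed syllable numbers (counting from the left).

primary 8, secondary 2, 4, 6

Parse right to left into trochaic (ˈσσ) feet: bru (ˈlo:.du:) (ˈkal.ge) (ˈgop.tip) (ˈdu.nom). Syllable 1 is left unfooted.
Foot heads (stressed positions): 2, 4, 6, 8.
End Rule Rightmost: primary stress on the rightmost head = syllable 8.
Secondary stress on 2, 4, 6: bru.ˌlo:.du:.ˌkal.ge.ˌgop.tip.ˈdu.nom.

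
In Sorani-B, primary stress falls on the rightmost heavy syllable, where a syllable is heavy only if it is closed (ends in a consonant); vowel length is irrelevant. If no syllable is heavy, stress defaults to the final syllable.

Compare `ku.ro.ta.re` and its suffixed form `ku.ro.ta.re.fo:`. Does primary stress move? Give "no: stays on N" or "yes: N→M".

Base `ku.ro.ta.re` (4 syllables):
  Weights: 1 ku L, 2 ro L, 3 ta L, 4 re L.
  No heavy syllable in the domain; default to the final syllable = syllable 4.
  → primary stress on syllable 4.
Suffixed `ku.ro.ta.re.fo:` (5 syllables):
  Weights: 1 ku L, 2 ro L, 3 ta L, 4 re L, 5 fo: L.
  No heavy syllable in the domain; default to the final syllable = syllable 5.
  → primary stress on syllable 5.

yes: 4→5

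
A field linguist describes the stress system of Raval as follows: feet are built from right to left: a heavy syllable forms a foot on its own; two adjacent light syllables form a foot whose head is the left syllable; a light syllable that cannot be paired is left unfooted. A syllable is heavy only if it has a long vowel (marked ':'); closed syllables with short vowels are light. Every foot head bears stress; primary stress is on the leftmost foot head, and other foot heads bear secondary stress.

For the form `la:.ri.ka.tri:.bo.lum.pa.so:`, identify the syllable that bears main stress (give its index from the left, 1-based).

Weights: 1 la: H, 2 ri L, 3 ka L, 4 tri: H, 5 bo L, 6 lum L, 7 pa L, 8 so: H.
Parse right to left (heavy = foot alone; LL = one foot; stranded L unfooted): (ˈla:) (ˈri.ka) (ˈtri:) bo (ˈlum.pa) (ˈso:).
Foot heads: 1, 2, 4, 6, 8.
Primary stress on the leftmost head = syllable 1.
Primary stress: syllable 1 → ˈla:.ri.ka.tri:.bo.lum.pa.so:.

1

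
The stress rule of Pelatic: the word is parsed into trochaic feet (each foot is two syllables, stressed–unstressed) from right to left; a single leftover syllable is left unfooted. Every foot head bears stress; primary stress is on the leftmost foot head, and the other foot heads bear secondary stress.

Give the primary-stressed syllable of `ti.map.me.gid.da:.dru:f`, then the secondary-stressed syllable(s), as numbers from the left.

Parse right to left into trochaic (ˈσσ) feet: (ˈti.map) (ˈme.gid) (ˈda:.dru:f).
Foot heads (stressed positions): 1, 3, 5.
End Rule Leftmost: primary stress on the leftmost head = syllable 1.
Secondary stress on 3, 5: ˈti.map.ˌme.gid.ˌda:.dru:f.

primary 1, secondary 3, 5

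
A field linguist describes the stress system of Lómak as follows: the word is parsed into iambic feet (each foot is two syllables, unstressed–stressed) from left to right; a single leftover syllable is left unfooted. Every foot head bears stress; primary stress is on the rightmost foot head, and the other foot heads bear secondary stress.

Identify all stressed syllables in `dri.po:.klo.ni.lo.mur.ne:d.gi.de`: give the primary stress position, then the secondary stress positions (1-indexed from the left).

Parse left to right into iambic (σˈσ) feet: (dri.ˈpo:) (klo.ˈni) (lo.ˈmur) (ne:d.ˈgi) de. Syllable 9 is left unfooted.
Foot heads (stressed positions): 2, 4, 6, 8.
End Rule Rightmost: primary stress on the rightmost head = syllable 8.
Secondary stress on 2, 4, 6: dri.ˌpo:.klo.ˌni.lo.ˌmur.ne:d.ˈgi.de.

primary 8, secondary 2, 4, 6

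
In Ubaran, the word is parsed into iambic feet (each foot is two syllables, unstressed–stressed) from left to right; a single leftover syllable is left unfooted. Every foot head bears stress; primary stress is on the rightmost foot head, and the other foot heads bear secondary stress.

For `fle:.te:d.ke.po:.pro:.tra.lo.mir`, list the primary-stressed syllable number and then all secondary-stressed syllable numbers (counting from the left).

Parse left to right into iambic (σˈσ) feet: (fle:.ˈte:d) (ke.ˈpo:) (pro:.ˈtra) (lo.ˈmir).
Foot heads (stressed positions): 2, 4, 6, 8.
End Rule Rightmost: primary stress on the rightmost head = syllable 8.
Secondary stress on 2, 4, 6: fle:.ˌte:d.ke.ˌpo:.pro:.ˌtra.lo.ˈmir.

primary 8, secondary 2, 4, 6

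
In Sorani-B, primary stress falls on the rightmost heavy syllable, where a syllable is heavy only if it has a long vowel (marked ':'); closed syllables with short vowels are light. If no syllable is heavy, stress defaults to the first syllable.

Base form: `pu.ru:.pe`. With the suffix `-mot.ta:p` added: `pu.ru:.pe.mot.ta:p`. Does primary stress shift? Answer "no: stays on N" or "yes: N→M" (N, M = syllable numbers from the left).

yes: 2→5

Base `pu.ru:.pe` (3 syllables):
  Weights: 1 pu L, 2 ru: H, 3 pe L.
  Heavy syllables in the domain: 2. The rightmost is syllable 2 (ru:).
  → primary stress on syllable 2.
Suffixed `pu.ru:.pe.mot.ta:p` (5 syllables):
  Weights: 1 pu L, 2 ru: H, 3 pe L, 4 mot L, 5 ta:p H.
  Heavy syllables in the domain: 2, 5. The rightmost is syllable 5 (ta:p).
  → primary stress on syllable 5.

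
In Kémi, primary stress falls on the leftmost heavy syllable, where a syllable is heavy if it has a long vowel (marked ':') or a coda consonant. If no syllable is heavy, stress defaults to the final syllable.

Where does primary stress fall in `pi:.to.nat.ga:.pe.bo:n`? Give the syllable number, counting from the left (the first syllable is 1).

1

Weights: 1 pi: H, 2 to L, 3 nat H, 4 ga: H, 5 pe L, 6 bo:n H.
Heavy syllables in the domain: 1, 3, 4, 6. The leftmost is syllable 1 (pi:).
Primary stress: syllable 1 → ˈpi:.to.nat.ga:.pe.bo:n.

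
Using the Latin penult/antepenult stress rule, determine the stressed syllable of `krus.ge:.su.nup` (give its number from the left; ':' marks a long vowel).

2

Classical Latin: stress the penult if heavy (long vowel or closed), else the antepenult.
Weights: 2 ge: H, 3 su L, 4 nup H.
The penult (syllable 3, su) is light, so stress falls on the antepenult (syllable 2, ge:).
Stress on syllable 2: krus.ˈge:.su.nup.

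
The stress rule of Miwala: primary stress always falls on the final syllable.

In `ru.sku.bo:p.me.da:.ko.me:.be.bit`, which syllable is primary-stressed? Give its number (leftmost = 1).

9

The word has 9 syllables; the final syllable is syllable 9 (bit).
Primary stress: syllable 9 → ru.sku.bo:p.me.da:.ko.me:.be.ˈbit.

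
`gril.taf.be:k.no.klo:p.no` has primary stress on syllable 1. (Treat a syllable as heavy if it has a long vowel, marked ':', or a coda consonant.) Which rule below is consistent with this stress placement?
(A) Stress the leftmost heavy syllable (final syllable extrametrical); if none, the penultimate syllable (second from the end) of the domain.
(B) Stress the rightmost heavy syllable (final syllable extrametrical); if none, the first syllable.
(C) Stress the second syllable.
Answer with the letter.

A

Rule A → syllable 1 ✓.
Rule B → syllable 5 (observed: 1).
Rule C → syllable 2 (observed: 1).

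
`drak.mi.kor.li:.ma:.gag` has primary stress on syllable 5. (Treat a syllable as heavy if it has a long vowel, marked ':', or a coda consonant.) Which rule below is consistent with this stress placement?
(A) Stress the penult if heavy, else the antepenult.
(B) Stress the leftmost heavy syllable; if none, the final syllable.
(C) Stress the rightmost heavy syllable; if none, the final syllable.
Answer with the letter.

A

Rule A → syllable 5 ✓.
Rule B → syllable 1 (observed: 5).
Rule C → syllable 6 (observed: 5).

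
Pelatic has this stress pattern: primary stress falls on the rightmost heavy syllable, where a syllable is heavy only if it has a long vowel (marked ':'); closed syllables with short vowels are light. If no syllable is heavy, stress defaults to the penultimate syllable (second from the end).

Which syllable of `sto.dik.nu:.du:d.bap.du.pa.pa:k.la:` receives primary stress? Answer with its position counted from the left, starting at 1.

9

Weights: 1 sto L, 2 dik L, 3 nu: H, 4 du:d H, 5 bap L, 6 du L, 7 pa L, 8 pa:k H, 9 la: H.
Heavy syllables in the domain: 3, 4, 8, 9. The rightmost is syllable 9 (la:).
Primary stress: syllable 9 → sto.dik.nu:.du:d.bap.du.pa.pa:k.ˈla:.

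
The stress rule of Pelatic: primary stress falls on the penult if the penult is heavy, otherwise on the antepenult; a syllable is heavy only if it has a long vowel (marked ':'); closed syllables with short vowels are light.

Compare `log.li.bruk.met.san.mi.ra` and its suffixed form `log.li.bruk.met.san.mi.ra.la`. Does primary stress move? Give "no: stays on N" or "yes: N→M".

yes: 5→6

Base `log.li.bruk.met.san.mi.ra` (7 syllables):
  Weights: 5 san L, 6 mi L, 7 ra L.
  The penult (syllable 6, mi) is light, so stress falls on the antepenult (syllable 5, san).
  → primary stress on syllable 5.
Suffixed `log.li.bruk.met.san.mi.ra.la` (8 syllables):
  Weights: 6 mi L, 7 ra L, 8 la L.
  The penult (syllable 7, ra) is light, so stress falls on the antepenult (syllable 6, mi).
  → primary stress on syllable 6.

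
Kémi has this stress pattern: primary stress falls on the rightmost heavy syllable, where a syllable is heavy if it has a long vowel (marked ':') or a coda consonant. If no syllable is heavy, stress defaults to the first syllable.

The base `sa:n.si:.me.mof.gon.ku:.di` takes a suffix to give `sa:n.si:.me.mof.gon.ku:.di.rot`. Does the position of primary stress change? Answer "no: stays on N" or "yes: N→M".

yes: 6→8

Base `sa:n.si:.me.mof.gon.ku:.di` (7 syllables):
  Weights: 1 sa:n H, 2 si: H, 3 me L, 4 mof H, 5 gon H, 6 ku: H, 7 di L.
  Heavy syllables in the domain: 1, 2, 4, 5, 6. The rightmost is syllable 6 (ku:).
  → primary stress on syllable 6.
Suffixed `sa:n.si:.me.mof.gon.ku:.di.rot` (8 syllables):
  Weights: 1 sa:n H, 2 si: H, 3 me L, 4 mof H, 5 gon H, 6 ku: H, 7 di L, 8 rot H.
  Heavy syllables in the domain: 1, 2, 4, 5, 6, 8. The rightmost is syllable 8 (rot).
  → primary stress on syllable 8.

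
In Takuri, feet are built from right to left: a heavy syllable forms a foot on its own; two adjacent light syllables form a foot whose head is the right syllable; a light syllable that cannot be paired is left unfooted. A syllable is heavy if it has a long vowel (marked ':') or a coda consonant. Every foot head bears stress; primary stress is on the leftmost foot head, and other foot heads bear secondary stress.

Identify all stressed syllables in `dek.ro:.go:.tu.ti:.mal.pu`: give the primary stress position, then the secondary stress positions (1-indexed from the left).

Weights: 1 dek H, 2 ro: H, 3 go: H, 4 tu L, 5 ti: H, 6 mal H, 7 pu L.
Parse right to left (heavy = foot alone; LL = one foot; stranded L unfooted): (ˈdek) (ˈro:) (ˈgo:) tu (ˈti:) (ˈmal) pu.
Foot heads: 1, 2, 3, 5, 6.
Primary stress on the leftmost head = syllable 1.
Secondary stress on 2, 3, 5, 6: ˈdek.ˌro:.ˌgo:.tu.ˌti:.ˌmal.pu.

primary 1, secondary 2, 3, 5, 6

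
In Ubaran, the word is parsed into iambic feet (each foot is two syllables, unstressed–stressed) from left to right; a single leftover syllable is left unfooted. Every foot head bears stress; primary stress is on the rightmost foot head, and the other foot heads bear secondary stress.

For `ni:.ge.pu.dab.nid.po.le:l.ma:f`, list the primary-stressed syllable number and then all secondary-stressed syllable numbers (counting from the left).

Parse left to right into iambic (σˈσ) feet: (ni:.ˈge) (pu.ˈdab) (nid.ˈpo) (le:l.ˈma:f).
Foot heads (stressed positions): 2, 4, 6, 8.
End Rule Rightmost: primary stress on the rightmost head = syllable 8.
Secondary stress on 2, 4, 6: ni:.ˌge.pu.ˌdab.nid.ˌpo.le:l.ˈma:f.

primary 8, secondary 2, 4, 6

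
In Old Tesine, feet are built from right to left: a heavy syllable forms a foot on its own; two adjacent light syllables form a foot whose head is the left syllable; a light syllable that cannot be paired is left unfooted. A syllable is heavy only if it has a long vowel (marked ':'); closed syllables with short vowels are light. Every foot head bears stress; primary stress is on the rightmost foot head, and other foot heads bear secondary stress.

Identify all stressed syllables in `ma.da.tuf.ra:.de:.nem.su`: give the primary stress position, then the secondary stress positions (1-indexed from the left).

Weights: 1 ma L, 2 da L, 3 tuf L, 4 ra: H, 5 de: H, 6 nem L, 7 su L.
Parse right to left (heavy = foot alone; LL = one foot; stranded L unfooted): ma (ˈda.tuf) (ˈra:) (ˈde:) (ˈnem.su).
Foot heads: 2, 4, 5, 6.
Primary stress on the rightmost head = syllable 6.
Secondary stress on 2, 4, 5: ma.ˌda.tuf.ˌra:.ˌde:.ˈnem.su.

primary 6, secondary 2, 4, 5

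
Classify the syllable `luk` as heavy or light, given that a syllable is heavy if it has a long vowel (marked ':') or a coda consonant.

`luk`: short vowel, closed (coda /k/). Closed → heavy.

heavy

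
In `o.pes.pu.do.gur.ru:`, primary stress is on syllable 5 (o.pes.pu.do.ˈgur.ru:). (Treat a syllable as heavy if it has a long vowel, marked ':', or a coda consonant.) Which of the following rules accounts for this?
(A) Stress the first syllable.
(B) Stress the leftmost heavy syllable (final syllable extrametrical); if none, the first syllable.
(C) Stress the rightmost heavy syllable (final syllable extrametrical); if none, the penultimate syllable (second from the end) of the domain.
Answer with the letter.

Rule A → syllable 1 (observed: 5).
Rule B → syllable 2 (observed: 5).
Rule C → syllable 5 ✓.

C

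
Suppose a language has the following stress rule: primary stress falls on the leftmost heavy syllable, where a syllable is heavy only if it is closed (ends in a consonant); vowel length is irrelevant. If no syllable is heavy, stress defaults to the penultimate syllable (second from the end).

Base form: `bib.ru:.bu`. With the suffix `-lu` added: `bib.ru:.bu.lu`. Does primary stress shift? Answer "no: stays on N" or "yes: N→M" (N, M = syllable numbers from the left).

no: stays on 1

Base `bib.ru:.bu` (3 syllables):
  Weights: 1 bib H, 2 ru: L, 3 bu L.
  Heavy syllables in the domain: 1. The leftmost is syllable 1 (bib).
  → primary stress on syllable 1.
Suffixed `bib.ru:.bu.lu` (4 syllables):
  Weights: 1 bib H, 2 ru: L, 3 bu L, 4 lu L.
  Heavy syllables in the domain: 1. The leftmost is syllable 1 (bib).
  → primary stress on syllable 1.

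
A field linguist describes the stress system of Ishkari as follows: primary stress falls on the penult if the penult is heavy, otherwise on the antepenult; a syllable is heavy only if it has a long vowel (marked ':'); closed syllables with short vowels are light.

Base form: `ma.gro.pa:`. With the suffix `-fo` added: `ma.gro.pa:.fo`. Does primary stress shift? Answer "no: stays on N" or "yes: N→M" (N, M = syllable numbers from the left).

Base `ma.gro.pa:` (3 syllables):
  Weights: 1 ma L, 2 gro L, 3 pa: H.
  The penult (syllable 2, gro) is light, so stress falls on the antepenult (syllable 1, ma).
  → primary stress on syllable 1.
Suffixed `ma.gro.pa:.fo` (4 syllables):
  Weights: 2 gro L, 3 pa: H, 4 fo L.
  The penult (syllable 3, pa:) is heavy, so it takes stress.
  → primary stress on syllable 3.

yes: 1→3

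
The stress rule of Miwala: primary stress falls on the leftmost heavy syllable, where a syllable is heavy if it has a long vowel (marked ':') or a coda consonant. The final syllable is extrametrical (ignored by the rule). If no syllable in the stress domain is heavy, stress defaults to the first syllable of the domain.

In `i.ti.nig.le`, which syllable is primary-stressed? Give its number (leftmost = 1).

The final syllable (4, le) is extrametrical; the stress domain is syllables 1–3.
Weights: 1 i L, 2 ti L, 3 nig H.
Heavy syllables in the domain: 3. The leftmost is syllable 3 (nig).
Primary stress: syllable 3 → i.ti.ˈnig.le.

3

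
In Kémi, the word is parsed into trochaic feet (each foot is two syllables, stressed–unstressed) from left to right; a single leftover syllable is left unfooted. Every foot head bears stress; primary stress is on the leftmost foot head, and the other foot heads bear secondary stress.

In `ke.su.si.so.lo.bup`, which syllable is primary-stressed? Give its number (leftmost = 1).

Parse left to right into trochaic (ˈσσ) feet: (ˈke.su) (ˈsi.so) (ˈlo.bup).
Foot heads (stressed positions): 1, 3, 5.
End Rule Leftmost: primary stress on the leftmost head = syllable 1.
Primary stress: syllable 1 → ˈke.su.si.so.lo.bup.

1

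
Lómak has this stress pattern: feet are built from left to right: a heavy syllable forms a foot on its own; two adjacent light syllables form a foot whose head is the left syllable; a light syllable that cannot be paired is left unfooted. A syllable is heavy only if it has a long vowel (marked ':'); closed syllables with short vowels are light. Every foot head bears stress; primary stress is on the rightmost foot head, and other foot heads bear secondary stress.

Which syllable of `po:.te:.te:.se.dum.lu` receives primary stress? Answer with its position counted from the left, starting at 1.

4

Weights: 1 po: H, 2 te: H, 3 te: H, 4 se L, 5 dum L, 6 lu L.
Parse left to right (heavy = foot alone; LL = one foot; stranded L unfooted): (ˈpo:) (ˈte:) (ˈte:) (ˈse.dum) lu.
Foot heads: 1, 2, 3, 4.
Primary stress on the rightmost head = syllable 4.
Primary stress: syllable 4 → po:.te:.te:.ˈse.dum.lu.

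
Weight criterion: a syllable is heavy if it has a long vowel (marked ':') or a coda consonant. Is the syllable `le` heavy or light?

`le`: short vowel, open (no coda). Short vowel, open → light.

light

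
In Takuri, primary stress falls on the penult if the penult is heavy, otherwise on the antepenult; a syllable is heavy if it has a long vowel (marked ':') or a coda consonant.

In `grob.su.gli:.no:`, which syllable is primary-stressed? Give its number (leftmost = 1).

Weights: 2 su L, 3 gli: H, 4 no: H.
The penult (syllable 3, gli:) is heavy, so it takes stress.
Primary stress: syllable 3 → grob.su.ˈgli:.no:.

3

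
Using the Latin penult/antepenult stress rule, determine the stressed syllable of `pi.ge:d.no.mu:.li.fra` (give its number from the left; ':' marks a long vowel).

Classical Latin: stress the penult if heavy (long vowel or closed), else the antepenult.
Weights: 4 mu: H, 5 li L, 6 fra L.
The penult (syllable 5, li) is light, so stress falls on the antepenult (syllable 4, mu:).
Stress on syllable 4: pi.ge:d.no.ˈmu:.li.fra.

4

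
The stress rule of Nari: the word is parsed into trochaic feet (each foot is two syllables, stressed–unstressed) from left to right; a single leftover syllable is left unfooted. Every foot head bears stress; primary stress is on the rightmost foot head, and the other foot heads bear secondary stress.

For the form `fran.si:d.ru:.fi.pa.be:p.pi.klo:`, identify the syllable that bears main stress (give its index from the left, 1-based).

7

Parse left to right into trochaic (ˈσσ) feet: (ˈfran.si:d) (ˈru:.fi) (ˈpa.be:p) (ˈpi.klo:).
Foot heads (stressed positions): 1, 3, 5, 7.
End Rule Rightmost: primary stress on the rightmost head = syllable 7.
Primary stress: syllable 7 → fran.si:d.ru:.fi.pa.be:p.ˈpi.klo:.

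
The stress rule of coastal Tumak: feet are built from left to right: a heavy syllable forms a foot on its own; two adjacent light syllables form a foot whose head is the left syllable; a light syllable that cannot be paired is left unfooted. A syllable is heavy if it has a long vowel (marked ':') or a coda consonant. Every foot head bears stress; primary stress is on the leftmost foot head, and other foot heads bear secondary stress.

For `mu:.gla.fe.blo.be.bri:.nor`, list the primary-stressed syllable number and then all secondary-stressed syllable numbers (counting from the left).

primary 1, secondary 2, 4, 6, 7

Weights: 1 mu: H, 2 gla L, 3 fe L, 4 blo L, 5 be L, 6 bri: H, 7 nor H.
Parse left to right (heavy = foot alone; LL = one foot; stranded L unfooted): (ˈmu:) (ˈgla.fe) (ˈblo.be) (ˈbri:) (ˈnor).
Foot heads: 1, 2, 4, 6, 7.
Primary stress on the leftmost head = syllable 1.
Secondary stress on 2, 4, 6, 7: ˈmu:.ˌgla.fe.ˌblo.be.ˌbri:.ˌnor.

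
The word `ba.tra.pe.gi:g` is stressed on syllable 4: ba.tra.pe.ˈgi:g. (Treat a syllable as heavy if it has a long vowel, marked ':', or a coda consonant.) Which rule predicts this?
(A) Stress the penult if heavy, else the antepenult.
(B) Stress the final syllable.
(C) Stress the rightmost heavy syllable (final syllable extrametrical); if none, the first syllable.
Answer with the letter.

Rule A → syllable 2 (observed: 4).
Rule B → syllable 4 ✓.
Rule C → syllable 1 (observed: 4).

B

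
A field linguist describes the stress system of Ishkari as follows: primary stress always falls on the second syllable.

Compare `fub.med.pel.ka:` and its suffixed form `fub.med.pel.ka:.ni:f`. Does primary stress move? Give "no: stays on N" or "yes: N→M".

Base `fub.med.pel.ka:` (4 syllables):
  The word has 4 syllables; the second syllable is syllable 2 (med).
  → primary stress on syllable 2.
Suffixed `fub.med.pel.ka:.ni:f` (5 syllables):
  The word has 5 syllables; the second syllable is syllable 2 (med).
  → primary stress on syllable 2.

no: stays on 2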